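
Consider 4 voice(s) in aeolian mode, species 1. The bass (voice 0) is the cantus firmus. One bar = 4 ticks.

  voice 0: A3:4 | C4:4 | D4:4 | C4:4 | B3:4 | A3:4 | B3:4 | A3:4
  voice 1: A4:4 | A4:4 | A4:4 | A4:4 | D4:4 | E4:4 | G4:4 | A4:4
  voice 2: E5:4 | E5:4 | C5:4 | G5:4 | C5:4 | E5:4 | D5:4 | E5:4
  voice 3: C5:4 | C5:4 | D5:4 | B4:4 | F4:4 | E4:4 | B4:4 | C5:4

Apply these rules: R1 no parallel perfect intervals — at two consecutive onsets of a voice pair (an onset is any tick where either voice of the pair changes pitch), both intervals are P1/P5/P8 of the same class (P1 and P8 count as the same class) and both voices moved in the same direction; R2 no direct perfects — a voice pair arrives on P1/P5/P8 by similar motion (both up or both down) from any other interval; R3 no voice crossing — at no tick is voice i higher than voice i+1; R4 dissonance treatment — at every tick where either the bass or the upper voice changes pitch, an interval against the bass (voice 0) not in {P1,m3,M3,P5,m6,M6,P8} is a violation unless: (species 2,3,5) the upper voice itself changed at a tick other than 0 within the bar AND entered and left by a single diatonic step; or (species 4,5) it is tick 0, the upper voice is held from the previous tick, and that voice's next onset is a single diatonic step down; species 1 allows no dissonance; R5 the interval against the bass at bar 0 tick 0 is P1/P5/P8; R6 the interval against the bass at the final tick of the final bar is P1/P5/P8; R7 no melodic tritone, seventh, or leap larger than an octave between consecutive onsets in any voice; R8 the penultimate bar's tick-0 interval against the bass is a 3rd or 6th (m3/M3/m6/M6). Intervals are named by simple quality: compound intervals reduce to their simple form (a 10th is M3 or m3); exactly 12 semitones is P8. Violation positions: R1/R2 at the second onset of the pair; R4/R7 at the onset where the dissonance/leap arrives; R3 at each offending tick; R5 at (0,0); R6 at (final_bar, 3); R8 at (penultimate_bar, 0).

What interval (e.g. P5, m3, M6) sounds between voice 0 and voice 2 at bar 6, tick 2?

m3

voice 0=B3 voice 2=D5 -> m3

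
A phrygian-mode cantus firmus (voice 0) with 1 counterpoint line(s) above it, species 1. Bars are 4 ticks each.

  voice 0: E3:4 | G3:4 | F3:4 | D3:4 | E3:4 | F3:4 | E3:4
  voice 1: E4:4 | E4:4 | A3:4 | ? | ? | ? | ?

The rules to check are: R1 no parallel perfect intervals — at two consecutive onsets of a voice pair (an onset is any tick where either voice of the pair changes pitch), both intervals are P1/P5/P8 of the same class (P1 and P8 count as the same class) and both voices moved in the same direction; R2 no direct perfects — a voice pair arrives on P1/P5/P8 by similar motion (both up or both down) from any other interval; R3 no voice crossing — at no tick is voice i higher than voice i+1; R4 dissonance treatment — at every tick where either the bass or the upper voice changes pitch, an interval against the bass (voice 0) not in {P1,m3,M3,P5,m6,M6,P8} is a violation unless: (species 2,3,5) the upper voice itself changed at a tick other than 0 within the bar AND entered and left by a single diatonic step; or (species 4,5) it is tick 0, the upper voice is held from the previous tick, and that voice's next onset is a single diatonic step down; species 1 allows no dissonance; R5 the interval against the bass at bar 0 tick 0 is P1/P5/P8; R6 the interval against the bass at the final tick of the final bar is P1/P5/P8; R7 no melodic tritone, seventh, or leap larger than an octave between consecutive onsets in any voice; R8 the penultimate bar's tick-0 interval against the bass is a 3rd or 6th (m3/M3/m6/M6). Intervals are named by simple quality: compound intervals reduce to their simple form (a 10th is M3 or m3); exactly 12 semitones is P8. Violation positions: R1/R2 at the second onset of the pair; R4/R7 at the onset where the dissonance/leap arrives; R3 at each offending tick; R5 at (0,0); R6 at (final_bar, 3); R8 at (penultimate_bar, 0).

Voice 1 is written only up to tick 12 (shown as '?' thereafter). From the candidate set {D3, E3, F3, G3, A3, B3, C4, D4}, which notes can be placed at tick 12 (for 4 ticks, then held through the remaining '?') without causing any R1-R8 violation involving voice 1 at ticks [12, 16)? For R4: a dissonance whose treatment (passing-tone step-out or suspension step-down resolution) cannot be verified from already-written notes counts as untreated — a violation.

{A3, B3, D4, F3}

D3: violates R2
E3: violates R4
F3: legal
G3: violates R4
A3: legal
B3: legal
C4: violates R4
D4: legal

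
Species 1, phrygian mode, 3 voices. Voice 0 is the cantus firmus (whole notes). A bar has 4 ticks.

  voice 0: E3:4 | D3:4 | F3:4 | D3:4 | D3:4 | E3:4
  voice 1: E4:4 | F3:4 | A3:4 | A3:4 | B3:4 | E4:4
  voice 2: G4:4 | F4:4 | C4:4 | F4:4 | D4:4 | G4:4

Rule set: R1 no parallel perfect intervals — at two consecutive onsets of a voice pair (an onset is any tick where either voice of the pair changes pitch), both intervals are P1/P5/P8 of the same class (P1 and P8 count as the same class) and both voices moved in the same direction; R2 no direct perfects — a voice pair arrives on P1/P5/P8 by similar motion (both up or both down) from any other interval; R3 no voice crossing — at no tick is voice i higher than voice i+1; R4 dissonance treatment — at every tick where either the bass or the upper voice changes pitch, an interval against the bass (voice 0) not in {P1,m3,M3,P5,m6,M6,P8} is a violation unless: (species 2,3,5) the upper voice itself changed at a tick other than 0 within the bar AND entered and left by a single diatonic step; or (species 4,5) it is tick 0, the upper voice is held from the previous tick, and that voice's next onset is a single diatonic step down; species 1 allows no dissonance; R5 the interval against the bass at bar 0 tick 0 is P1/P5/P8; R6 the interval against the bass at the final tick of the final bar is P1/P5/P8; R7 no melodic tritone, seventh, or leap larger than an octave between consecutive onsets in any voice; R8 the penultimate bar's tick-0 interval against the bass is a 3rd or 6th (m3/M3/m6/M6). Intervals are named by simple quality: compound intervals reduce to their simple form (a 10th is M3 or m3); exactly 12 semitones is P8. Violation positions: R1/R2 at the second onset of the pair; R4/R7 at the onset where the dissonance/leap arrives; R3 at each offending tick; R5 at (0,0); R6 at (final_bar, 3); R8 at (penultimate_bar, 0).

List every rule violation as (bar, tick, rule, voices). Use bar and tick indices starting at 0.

bar 0: v0=E3 v1=E4 v2=G4 downbeat m3
bar 1: v0=D3 v1=F3 v2=F4 downbeat m3
bar 2: v0=F3 v1=A3 v2=C4 downbeat P5
bar 3: v0=D3 v1=A3 v2=F4 downbeat m3
bar 4: v0=D3 v1=B3 v2=D4 downbeat P8
bar 5: v0=E3 v1=E4 v2=G4 downbeat m3
  -> R5 @ bar 0 tick 0 v(0, 2): opens on m3
  -> R2 @ bar 1 tick 0 v(1, 2): E4/G4 m3 -> F3/F4 P8 similar
  -> R7 @ bar 1 tick 0 v(1,): E4->F3 leap 11st
  -> R8 @ bar 4 tick 0 v(0, 2): penult P8 not 3rd/6th
  -> R2 @ bar 5 tick 0 v(0, 1): D3/B3 M6 -> E3/E4 P8 similar
  -> R6 @ bar 5 tick 3 v(0, 2): closes on m3

(0, 0, R5, (0, 2))
(1, 0, R2, (1, 2))
(1, 0, R7, (1,))
(4, 0, R8, (0, 2))
(5, 0, R2, (0, 1))
(5, 3, R6, (0, 2))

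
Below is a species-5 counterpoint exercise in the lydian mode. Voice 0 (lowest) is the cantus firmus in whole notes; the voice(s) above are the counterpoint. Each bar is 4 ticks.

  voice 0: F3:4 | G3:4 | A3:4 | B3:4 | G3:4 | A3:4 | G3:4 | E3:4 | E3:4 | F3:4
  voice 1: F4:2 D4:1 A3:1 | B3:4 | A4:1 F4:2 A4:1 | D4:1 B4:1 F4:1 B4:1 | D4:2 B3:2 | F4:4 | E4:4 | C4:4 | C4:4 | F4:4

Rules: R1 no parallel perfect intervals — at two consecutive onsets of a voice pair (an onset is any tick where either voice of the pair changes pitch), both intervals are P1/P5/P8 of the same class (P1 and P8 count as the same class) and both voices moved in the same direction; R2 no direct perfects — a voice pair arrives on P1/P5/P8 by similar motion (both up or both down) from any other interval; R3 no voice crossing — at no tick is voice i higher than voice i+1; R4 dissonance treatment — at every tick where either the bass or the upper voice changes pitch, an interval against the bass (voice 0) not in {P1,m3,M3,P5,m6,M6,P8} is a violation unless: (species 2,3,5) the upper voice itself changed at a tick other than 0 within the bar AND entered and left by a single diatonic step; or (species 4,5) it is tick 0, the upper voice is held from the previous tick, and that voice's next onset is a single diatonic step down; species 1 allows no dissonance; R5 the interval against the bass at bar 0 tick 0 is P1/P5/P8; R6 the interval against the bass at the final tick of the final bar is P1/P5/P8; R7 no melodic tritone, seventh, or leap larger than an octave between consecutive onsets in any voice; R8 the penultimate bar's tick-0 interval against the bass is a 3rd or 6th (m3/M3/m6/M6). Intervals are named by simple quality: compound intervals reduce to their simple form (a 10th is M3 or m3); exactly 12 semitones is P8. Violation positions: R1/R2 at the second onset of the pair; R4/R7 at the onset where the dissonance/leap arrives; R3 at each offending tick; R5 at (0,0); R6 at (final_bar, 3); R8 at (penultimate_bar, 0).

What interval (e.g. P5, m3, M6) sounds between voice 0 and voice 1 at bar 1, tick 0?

voice 0=G3 voice 1=B3 -> M3

M3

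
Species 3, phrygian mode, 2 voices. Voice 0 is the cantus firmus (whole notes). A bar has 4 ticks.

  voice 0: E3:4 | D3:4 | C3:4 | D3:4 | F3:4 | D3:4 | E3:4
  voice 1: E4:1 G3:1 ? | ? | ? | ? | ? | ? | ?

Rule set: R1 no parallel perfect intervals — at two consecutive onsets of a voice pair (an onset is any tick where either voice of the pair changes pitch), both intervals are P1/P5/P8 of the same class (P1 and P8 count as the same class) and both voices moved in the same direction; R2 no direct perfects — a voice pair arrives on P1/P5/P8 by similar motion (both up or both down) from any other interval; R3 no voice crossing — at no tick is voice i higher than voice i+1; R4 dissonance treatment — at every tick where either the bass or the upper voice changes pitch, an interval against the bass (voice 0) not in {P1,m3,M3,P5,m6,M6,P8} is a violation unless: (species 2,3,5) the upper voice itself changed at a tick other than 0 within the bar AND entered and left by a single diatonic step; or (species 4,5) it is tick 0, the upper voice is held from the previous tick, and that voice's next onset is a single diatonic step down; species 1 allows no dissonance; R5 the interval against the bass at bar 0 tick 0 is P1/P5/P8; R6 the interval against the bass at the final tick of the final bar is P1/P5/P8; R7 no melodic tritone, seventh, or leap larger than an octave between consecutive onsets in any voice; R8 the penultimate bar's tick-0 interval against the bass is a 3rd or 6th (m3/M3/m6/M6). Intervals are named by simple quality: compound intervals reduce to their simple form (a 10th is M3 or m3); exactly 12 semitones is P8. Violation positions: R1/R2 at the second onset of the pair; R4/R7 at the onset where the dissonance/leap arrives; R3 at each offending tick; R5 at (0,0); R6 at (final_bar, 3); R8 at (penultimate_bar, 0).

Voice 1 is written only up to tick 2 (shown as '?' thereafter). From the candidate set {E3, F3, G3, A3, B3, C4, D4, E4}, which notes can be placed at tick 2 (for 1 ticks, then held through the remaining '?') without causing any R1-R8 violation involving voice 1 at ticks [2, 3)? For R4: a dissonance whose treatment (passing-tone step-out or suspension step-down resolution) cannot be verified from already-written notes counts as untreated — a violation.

E3: legal
F3: violates R4
G3: legal
A3: violates R4
B3: legal
C4: legal
D4: violates R4
E4: legal

{B3, C4, E3, E4, G3}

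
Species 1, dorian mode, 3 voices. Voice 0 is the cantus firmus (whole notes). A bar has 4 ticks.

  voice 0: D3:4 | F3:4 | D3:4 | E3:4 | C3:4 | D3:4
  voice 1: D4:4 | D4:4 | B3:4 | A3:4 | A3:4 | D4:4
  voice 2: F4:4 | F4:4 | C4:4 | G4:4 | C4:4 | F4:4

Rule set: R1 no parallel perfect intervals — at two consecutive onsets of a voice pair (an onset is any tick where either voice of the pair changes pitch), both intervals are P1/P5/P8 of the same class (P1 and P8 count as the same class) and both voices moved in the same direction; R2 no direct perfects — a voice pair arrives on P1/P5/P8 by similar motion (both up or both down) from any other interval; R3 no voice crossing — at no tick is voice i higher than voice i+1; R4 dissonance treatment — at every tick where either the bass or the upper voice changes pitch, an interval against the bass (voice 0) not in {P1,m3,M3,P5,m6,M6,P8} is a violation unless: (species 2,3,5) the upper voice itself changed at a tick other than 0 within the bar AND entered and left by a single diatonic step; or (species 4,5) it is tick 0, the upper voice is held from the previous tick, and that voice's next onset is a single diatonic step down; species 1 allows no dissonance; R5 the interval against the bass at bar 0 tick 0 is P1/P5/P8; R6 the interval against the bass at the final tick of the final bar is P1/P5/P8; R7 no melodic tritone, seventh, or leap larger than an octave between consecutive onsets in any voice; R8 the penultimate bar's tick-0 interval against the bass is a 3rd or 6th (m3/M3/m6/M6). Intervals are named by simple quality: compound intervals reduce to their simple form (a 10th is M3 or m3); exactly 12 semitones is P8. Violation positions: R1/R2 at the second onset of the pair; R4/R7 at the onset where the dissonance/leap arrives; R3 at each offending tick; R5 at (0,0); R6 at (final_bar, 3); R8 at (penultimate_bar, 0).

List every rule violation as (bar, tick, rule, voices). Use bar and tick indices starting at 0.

(0, 0, R5, (0, 2))
(2, 0, R4, (0, 2))
(3, 0, R4, (0, 1))
(4, 0, R2, (0, 2))
(4, 0, R8, (0, 2))
(5, 0, R2, (0, 1))
(5, 3, R6, (0, 2))

bar 0: v0=D3 v1=D4 v2=F4 downbeat m3
bar 1: v0=F3 v1=D4 v2=F4 downbeat P8
bar 2: v0=D3 v1=B3 v2=C4 downbeat m7
bar 3: v0=E3 v1=A3 v2=G4 downbeat m3
bar 4: v0=C3 v1=A3 v2=C4 downbeat P8
bar 5: v0=D3 v1=D4 v2=F4 downbeat m3
  -> R5 @ bar 0 tick 0 v(0, 2): opens on m3
  -> R4 @ bar 2 tick 0 v(0, 2): D3/C4 m7 untreated
  -> R4 @ bar 3 tick 0 v(0, 1): E3/A3 P4 untreated
  -> R2 @ bar 4 tick 0 v(0, 2): E3/G4 m3 -> C3/C4 P8 similar
  -> R8 @ bar 4 tick 0 v(0, 2): penult P8 not 3rd/6th
  -> R2 @ bar 5 tick 0 v(0, 1): C3/A3 M6 -> D3/D4 P8 similar
  -> R6 @ bar 5 tick 3 v(0, 2): closes on m3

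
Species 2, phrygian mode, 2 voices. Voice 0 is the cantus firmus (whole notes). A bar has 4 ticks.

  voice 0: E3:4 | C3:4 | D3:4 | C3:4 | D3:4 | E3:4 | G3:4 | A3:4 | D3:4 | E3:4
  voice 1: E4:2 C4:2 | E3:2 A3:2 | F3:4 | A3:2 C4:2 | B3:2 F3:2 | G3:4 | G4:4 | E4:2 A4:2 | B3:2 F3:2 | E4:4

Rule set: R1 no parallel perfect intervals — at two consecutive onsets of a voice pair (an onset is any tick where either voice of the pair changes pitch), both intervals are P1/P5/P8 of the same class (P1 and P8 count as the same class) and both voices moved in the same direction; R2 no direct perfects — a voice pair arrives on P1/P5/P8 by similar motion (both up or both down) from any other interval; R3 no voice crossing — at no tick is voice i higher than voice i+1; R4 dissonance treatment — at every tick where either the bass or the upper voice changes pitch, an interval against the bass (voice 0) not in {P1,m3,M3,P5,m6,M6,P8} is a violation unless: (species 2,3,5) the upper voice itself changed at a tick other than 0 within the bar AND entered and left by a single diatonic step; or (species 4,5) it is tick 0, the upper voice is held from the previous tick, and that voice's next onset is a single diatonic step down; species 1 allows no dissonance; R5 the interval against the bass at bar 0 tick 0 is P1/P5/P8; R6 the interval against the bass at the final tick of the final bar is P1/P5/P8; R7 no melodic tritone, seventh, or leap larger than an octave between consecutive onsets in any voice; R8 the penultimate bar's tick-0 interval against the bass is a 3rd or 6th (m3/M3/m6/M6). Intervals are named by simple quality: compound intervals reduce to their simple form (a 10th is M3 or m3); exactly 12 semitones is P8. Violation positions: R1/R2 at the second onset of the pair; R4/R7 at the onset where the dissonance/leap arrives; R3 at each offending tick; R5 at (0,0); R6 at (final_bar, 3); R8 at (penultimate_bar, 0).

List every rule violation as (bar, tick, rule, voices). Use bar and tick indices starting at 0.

(4, 2, R7, (1,))
(6, 0, R2, (0, 1))
(8, 0, R7, (1,))
(8, 2, R7, (1,))
(9, 0, R2, (0, 1))
(9, 0, R7, (1,))

bar 0: v0=E3 v1=E4 downbeat P8
bar 1: v0=C3 v1=E3 downbeat M3
bar 2: v0=D3 v1=F3 downbeat m3
bar 3: v0=C3 v1=A3 downbeat M6
bar 4: v0=D3 v1=B3 downbeat M6
bar 5: v0=E3 v1=G3 downbeat m3
bar 6: v0=G3 v1=G4 downbeat P8
bar 7: v0=A3 v1=E4 downbeat P5
bar 8: v0=D3 v1=B3 downbeat M6
bar 9: v0=E3 v1=E4 downbeat P8
  -> R7 @ bar 4 tick 2 v(1,): B3->F3 leap 6st
  -> R2 @ bar 6 tick 0 v(0, 1): E3/G3 m3 -> G3/G4 P8 similar
  -> R7 @ bar 8 tick 0 v(1,): A4->B3 leap 10st
  -> R7 @ bar 8 tick 2 v(1,): B3->F3 leap 6st
  -> R2 @ bar 9 tick 0 v(0, 1): D3/F3 m3 -> E3/E4 P8 similar
  -> R7 @ bar 9 tick 0 v(1,): F3->E4 leap 11st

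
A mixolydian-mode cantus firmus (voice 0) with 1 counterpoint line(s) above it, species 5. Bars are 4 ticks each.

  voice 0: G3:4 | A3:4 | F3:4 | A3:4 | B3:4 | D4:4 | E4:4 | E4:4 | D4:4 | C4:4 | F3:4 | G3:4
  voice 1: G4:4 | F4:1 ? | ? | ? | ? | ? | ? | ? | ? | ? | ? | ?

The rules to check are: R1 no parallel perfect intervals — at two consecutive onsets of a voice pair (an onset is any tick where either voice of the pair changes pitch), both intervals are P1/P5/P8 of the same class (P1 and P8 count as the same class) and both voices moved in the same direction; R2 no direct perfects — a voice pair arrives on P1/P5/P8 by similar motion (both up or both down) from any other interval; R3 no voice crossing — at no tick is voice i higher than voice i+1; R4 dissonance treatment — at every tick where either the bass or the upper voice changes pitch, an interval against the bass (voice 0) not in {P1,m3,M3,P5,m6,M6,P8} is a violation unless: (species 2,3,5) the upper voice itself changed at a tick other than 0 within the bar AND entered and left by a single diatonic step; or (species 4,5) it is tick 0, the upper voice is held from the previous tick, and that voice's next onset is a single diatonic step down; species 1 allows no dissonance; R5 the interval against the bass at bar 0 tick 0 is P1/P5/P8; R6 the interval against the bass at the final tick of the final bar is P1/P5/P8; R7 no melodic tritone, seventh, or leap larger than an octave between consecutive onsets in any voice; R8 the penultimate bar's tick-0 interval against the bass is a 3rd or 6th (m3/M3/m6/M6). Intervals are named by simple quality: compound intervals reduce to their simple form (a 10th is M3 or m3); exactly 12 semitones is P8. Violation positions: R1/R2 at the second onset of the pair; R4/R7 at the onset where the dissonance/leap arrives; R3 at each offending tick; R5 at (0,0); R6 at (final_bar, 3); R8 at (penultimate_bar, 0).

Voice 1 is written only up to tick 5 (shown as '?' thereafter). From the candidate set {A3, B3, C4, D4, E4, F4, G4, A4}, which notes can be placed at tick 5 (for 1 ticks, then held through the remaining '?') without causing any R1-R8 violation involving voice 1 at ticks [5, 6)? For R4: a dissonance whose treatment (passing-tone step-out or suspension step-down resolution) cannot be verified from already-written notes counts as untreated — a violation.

{A3, A4, C4, E4, F4}

A3: legal
B3: violates R4,R7
C4: legal
D4: violates R4
E4: legal
F4: legal
G4: violates R4
A4: legal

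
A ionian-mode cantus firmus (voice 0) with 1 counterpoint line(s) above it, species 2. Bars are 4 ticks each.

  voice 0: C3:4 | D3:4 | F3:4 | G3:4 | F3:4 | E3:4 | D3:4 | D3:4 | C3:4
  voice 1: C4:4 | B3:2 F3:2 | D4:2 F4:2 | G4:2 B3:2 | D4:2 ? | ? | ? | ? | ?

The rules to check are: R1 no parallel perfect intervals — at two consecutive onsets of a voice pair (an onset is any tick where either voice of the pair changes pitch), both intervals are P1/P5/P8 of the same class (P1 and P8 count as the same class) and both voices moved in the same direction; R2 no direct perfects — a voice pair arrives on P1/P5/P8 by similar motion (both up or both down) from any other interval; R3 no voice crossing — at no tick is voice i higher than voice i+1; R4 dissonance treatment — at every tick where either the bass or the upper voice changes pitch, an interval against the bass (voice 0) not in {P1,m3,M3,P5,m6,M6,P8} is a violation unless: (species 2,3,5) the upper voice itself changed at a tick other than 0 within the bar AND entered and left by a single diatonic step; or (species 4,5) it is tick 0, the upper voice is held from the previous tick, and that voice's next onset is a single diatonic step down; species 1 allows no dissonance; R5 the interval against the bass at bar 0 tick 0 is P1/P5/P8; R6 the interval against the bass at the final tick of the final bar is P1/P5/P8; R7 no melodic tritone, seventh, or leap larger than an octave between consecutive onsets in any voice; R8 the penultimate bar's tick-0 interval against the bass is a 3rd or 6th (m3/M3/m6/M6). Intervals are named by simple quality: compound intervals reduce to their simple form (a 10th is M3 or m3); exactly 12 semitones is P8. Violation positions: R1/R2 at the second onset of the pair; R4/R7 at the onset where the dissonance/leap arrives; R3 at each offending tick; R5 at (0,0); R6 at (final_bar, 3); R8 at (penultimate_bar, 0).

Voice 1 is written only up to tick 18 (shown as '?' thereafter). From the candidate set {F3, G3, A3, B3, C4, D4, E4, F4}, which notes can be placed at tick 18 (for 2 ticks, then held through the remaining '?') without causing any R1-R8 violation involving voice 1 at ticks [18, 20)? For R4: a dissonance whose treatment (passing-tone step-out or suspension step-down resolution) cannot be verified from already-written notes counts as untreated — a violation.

F3: legal
G3: violates R4
A3: legal
B3: violates R4
C4: legal
D4: legal
E4: violates R4
F4: legal

{A3, C4, D4, F3, F4}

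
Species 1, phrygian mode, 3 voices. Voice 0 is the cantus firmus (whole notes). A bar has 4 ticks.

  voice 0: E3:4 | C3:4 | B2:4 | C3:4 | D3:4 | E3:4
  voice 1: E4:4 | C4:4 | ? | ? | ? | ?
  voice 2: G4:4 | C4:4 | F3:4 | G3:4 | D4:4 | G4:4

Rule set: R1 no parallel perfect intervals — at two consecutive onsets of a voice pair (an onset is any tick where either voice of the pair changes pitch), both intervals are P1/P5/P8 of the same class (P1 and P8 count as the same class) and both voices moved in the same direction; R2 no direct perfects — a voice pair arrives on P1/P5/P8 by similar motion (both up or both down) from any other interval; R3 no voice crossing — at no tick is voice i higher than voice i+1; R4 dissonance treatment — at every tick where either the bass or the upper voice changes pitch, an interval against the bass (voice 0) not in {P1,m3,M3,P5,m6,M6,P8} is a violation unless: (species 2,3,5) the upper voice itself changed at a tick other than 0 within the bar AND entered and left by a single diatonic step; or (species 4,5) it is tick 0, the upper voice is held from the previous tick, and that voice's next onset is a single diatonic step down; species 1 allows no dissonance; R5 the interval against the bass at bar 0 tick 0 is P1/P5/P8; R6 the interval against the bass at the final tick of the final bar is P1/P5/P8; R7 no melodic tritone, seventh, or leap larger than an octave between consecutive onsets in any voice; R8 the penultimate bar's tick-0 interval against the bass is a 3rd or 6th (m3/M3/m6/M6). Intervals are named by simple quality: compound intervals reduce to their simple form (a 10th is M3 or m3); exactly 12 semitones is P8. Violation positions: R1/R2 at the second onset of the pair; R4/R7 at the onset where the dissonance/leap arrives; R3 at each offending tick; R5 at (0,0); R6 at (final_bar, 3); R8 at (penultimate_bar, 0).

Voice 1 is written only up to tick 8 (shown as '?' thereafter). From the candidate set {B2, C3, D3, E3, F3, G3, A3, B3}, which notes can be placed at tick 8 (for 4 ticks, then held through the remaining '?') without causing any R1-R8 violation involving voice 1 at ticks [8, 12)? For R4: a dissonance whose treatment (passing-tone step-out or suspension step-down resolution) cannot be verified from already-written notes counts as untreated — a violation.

{}

B2: violates R1,R7
C3: violates R4
D3: violates R7
E3: violates R4
F3: violates R1,R4
G3: violates R3
A3: violates R3,R4
B3: violates R1,R3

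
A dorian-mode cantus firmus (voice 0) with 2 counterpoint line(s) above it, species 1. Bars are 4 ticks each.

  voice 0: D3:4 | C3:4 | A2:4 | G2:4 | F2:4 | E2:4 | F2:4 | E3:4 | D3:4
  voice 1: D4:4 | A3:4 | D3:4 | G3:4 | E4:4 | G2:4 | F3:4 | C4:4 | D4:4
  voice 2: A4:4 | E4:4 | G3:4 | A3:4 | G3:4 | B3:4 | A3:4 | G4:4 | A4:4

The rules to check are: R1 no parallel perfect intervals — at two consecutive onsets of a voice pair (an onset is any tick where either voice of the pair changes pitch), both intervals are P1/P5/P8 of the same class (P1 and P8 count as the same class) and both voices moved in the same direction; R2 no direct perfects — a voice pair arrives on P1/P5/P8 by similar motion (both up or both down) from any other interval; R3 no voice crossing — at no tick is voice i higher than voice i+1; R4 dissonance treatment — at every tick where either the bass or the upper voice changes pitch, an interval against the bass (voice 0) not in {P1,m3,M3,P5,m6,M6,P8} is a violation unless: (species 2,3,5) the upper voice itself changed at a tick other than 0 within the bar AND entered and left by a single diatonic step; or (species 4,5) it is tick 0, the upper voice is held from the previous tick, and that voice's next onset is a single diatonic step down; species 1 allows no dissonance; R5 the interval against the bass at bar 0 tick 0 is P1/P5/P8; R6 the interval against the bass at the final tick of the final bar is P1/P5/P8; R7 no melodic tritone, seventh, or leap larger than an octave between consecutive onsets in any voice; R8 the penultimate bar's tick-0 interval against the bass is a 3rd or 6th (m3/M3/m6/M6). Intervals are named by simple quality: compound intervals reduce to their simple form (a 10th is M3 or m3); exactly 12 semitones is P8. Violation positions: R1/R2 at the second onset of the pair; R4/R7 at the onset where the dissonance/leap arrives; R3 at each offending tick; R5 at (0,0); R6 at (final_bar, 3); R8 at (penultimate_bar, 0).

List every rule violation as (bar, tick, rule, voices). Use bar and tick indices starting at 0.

(1, 0, R1, (1, 2))
(2, 0, R4, (0, 1))
(2, 0, R4, (0, 2))
(3, 0, R4, (0, 2))
(4, 0, R3, (1, 2))
(4, 0, R4, (0, 1))
(4, 0, R4, (0, 2))
(4, 1, R3, (1, 2))
(4, 2, R3, (1, 2))
(4, 3, R3, (1, 2))
(5, 0, R7, (1,))
(6, 0, R2, (0, 1))
(6, 0, R7, (1,))
(7, 0, R2, (1, 2))
(7, 0, R7, (0,))
(7, 0, R7, (2,))
(8, 0, R1, (1, 2))

bar 0: v0=D3 v1=D4 v2=A4 downbeat P5
bar 1: v0=C3 v1=A3 v2=E4 downbeat M3
bar 2: v0=A2 v1=D3 v2=G3 downbeat m7
bar 3: v0=G2 v1=G3 v2=A3 downbeat M2
bar 4: v0=F2 v1=E4 v2=G3 downbeat M2
bar 5: v0=E2 v1=G2 v2=B3 downbeat P5
bar 6: v0=F2 v1=F3 v2=A3 downbeat M3
bar 7: v0=E3 v1=C4 v2=G4 downbeat m3
bar 8: v0=D3 v1=D4 v2=A4 downbeat P5
  -> R1 @ bar 1 tick 0 v(1, 2): D4/A4 P5 -> A3/E4 P5 similar
  -> R4 @ bar 2 tick 0 v(0, 1): A2/D3 P4 untreated
  -> R4 @ bar 2 tick 0 v(0, 2): A2/G3 m7 untreated
  -> R4 @ bar 3 tick 0 v(0, 2): G2/A3 M2 untreated
  -> R3 @ bar 4 tick 0 v(1, 2): E4 above G3
  -> R4 @ bar 4 tick 0 v(0, 1): F2/E4 M7 untreated
  -> R4 @ bar 4 tick 0 v(0, 2): F2/G3 M2 untreated
  -> R3 @ bar 4 tick 1 v(1, 2): E4 above G3
  -> R3 @ bar 4 tick 2 v(1, 2): E4 above G3
  -> R3 @ bar 4 tick 3 v(1, 2): E4 above G3
  -> R7 @ bar 5 tick 0 v(1,): E4->G2 leap 21st
  -> R2 @ bar 6 tick 0 v(0, 1): E2/G2 m3 -> F2/F3 P8 similar
  -> R7 @ bar 6 tick 0 v(1,): G2->F3 leap 10st
  -> R2 @ bar 7 tick 0 v(1, 2): F3/A3 M3 -> C4/G4 P5 similar
  -> R7 @ bar 7 tick 0 v(0,): F2->E3 leap 11st
  -> R7 @ bar 7 tick 0 v(2,): A3->G4 leap 10st
  -> R1 @ bar 8 tick 0 v(1, 2): C4/G4 P5 -> D4/A4 P5 similar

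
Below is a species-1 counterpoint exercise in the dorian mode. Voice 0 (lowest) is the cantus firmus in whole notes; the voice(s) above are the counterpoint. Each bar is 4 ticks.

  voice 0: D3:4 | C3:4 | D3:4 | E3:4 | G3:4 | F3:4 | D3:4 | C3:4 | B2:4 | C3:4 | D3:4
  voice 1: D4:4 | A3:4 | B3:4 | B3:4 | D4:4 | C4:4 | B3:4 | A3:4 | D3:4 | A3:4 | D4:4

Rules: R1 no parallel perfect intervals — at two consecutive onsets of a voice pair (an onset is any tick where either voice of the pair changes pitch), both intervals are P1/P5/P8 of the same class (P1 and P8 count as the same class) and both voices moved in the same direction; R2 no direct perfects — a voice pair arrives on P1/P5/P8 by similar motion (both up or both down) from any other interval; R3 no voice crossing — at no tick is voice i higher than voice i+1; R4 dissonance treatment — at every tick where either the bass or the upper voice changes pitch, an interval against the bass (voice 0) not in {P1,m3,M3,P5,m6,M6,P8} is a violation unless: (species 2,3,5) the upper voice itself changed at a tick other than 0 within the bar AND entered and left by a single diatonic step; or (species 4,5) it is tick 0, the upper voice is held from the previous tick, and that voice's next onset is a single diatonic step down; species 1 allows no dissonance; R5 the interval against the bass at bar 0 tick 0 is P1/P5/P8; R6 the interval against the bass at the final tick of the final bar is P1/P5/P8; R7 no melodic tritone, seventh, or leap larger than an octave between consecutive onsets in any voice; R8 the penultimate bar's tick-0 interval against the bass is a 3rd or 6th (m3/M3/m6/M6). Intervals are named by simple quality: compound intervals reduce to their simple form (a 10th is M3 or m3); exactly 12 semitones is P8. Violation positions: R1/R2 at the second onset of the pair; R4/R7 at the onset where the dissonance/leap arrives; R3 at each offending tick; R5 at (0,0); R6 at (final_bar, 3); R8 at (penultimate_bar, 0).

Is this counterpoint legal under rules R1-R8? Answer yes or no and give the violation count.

bar 0: v0=D3 v1=D4 (P8)
bar 1: v0=C3 v1=A3 (M6)
bar 2: v0=D3 v1=B3 (M6)
bar 3: v0=E3 v1=B3 (P5)
bar 4: v0=G3 v1=D4 (P5)
bar 5: v0=F3 v1=C4 (P5)
bar 6: v0=D3 v1=B3 (M6)
bar 7: v0=C3 v1=A3 (M6)
bar 8: v0=B2 v1=D3 (m3)
bar 9: v0=C3 v1=A3 (M6)
bar 10: v0=D3 v1=D4 (P8)
  R1 @ bar4.0: E3/B3 P5 -> G3/D4 P5 similar
  R1 @ bar5.0: G3/D4 P5 -> F3/C4 P5 similar
  R2 @ bar10.0: C3/A3 M6 -> D3/D4 P8 similar

No (3 violations)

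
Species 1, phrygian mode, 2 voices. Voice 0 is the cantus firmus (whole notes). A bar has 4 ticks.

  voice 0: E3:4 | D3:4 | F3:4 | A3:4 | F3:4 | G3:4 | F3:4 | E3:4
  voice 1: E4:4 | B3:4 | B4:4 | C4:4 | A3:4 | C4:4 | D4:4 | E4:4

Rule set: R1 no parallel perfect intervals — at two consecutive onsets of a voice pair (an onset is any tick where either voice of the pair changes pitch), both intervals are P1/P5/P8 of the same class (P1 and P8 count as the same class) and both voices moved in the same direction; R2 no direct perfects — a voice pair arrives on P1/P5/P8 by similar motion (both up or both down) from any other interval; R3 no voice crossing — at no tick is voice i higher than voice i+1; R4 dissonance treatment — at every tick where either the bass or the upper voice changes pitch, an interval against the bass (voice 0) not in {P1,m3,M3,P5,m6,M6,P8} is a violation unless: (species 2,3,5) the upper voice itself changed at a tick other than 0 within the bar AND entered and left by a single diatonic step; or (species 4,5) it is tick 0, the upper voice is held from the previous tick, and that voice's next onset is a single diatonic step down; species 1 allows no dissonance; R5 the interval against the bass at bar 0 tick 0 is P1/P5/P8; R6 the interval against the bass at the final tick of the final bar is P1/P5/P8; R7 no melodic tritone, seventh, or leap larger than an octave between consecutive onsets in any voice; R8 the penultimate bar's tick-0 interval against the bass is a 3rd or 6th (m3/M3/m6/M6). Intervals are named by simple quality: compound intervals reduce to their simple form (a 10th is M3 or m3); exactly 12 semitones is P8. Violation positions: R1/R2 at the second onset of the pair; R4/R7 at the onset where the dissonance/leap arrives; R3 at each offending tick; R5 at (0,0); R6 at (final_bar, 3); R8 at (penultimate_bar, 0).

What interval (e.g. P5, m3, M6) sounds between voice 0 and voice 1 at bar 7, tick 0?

voice 0=E3 voice 1=E4 -> P8

P8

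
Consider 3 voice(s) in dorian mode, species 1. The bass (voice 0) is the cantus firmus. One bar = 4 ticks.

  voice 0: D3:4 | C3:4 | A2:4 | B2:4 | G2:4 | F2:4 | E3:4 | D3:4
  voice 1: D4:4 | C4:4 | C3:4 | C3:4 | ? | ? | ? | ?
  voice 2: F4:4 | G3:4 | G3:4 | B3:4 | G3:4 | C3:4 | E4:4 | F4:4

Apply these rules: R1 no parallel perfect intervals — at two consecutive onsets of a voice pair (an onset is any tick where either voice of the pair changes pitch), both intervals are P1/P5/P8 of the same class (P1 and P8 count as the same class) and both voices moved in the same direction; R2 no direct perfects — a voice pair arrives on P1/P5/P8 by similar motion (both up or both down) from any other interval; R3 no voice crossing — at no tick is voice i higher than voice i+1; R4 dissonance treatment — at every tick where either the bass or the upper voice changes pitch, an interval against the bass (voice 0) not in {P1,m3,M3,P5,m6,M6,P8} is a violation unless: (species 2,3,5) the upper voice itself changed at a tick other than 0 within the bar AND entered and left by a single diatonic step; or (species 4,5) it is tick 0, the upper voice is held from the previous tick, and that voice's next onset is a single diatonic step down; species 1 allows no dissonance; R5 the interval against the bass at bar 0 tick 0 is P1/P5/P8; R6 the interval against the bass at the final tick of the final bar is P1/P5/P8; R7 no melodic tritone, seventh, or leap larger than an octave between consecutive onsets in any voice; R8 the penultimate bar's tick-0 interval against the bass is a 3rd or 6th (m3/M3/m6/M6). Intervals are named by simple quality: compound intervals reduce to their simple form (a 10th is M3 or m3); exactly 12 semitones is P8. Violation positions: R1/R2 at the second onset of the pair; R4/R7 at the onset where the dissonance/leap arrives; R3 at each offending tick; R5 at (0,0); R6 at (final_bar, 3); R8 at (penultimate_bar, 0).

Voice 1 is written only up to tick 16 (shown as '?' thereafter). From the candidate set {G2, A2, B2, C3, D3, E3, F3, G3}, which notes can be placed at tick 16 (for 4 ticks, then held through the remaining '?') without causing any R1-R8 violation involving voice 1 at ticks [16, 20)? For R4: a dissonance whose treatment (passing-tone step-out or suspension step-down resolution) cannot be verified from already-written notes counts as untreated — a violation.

{B2, D3, E3, G3}

G2: violates R2
A2: violates R4
B2: legal
C3: violates R4
D3: legal
E3: legal
F3: violates R4
G3: legal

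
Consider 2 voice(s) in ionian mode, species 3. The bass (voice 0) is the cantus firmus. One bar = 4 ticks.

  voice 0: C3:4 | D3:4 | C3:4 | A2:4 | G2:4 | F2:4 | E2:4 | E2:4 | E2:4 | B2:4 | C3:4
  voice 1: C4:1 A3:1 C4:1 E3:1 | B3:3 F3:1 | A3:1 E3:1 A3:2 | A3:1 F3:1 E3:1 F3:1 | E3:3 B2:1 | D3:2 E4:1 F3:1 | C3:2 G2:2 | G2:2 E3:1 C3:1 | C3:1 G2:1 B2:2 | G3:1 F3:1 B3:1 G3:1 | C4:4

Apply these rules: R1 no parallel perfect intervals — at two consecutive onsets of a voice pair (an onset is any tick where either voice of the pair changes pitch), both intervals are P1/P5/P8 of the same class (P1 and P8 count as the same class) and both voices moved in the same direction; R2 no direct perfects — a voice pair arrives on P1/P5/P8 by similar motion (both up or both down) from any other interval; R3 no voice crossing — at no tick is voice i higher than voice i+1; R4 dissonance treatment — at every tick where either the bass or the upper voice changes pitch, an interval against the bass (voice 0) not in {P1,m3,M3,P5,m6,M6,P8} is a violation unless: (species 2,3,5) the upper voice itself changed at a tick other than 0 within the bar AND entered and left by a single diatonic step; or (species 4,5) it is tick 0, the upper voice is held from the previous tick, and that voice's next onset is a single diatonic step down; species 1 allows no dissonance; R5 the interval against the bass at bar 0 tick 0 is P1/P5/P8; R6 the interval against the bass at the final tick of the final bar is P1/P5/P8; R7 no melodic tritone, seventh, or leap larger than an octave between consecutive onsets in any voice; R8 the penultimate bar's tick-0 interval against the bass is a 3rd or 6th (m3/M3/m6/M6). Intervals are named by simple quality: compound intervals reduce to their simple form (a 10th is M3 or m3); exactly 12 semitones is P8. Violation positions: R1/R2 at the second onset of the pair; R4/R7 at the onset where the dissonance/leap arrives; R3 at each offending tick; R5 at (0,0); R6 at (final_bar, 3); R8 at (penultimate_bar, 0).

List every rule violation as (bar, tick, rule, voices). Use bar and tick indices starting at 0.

(1, 3, R7, (1,))
(5, 2, R4, (0, 1))
(5, 2, R7, (1,))
(5, 3, R7, (1,))
(9, 1, R4, (0, 1))
(9, 2, R7, (1,))
(10, 0, R2, (0, 1))

bar 0: v0=C3 v1=C4 downbeat P8
bar 1: v0=D3 v1=B3 downbeat M6
bar 2: v0=C3 v1=A3 downbeat M6
bar 3: v0=A2 v1=A3 downbeat P8
bar 4: v0=G2 v1=E3 downbeat M6
bar 5: v0=F2 v1=D3 downbeat M6
bar 6: v0=E2 v1=C3 downbeat m6
bar 7: v0=E2 v1=G2 downbeat m3
bar 8: v0=E2 v1=C3 downbeat m6
bar 9: v0=B2 v1=G3 downbeat m6
bar 10: v0=C3 v1=C4 downbeat P8
  -> R7 @ bar 1 tick 3 v(1,): B3->F3 leap 6st
  -> R4 @ bar 5 tick 2 v(0, 1): F2/E4 M7 untreated
  -> R7 @ bar 5 tick 2 v(1,): D3->E4 leap 14st
  -> R7 @ bar 5 tick 3 v(1,): E4->F3 leap 11st
  -> R4 @ bar 9 tick 1 v(0, 1): B2/F3 TT untreated
  -> R7 @ bar 9 tick 2 v(1,): F3->B3 leap 6st
  -> R2 @ bar 10 tick 0 v(0, 1): B2/G3 m6 -> C3/C4 P8 similar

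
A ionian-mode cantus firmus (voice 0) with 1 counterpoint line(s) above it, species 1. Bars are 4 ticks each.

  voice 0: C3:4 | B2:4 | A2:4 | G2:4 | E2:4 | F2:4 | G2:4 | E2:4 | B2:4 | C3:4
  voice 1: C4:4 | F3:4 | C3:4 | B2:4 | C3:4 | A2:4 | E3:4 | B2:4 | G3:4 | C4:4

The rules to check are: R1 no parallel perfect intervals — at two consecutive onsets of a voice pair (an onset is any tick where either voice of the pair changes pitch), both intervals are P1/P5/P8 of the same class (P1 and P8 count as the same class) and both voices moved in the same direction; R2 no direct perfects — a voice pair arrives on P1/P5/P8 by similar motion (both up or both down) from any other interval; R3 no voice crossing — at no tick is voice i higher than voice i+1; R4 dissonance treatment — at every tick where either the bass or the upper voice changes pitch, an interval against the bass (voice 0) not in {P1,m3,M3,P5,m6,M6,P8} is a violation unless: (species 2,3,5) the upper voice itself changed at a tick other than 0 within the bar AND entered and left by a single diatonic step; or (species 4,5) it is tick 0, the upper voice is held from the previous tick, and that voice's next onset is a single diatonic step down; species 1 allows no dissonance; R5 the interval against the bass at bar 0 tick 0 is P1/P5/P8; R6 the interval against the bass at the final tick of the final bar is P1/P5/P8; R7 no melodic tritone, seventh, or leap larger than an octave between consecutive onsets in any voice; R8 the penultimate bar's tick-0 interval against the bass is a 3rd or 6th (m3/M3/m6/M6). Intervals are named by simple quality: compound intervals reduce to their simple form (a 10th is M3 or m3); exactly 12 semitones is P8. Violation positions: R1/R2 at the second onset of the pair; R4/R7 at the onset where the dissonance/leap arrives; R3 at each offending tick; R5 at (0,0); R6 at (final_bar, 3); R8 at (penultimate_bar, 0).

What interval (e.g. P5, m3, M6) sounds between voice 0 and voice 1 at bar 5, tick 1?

voice 0=F2 voice 1=A2 -> M3

M3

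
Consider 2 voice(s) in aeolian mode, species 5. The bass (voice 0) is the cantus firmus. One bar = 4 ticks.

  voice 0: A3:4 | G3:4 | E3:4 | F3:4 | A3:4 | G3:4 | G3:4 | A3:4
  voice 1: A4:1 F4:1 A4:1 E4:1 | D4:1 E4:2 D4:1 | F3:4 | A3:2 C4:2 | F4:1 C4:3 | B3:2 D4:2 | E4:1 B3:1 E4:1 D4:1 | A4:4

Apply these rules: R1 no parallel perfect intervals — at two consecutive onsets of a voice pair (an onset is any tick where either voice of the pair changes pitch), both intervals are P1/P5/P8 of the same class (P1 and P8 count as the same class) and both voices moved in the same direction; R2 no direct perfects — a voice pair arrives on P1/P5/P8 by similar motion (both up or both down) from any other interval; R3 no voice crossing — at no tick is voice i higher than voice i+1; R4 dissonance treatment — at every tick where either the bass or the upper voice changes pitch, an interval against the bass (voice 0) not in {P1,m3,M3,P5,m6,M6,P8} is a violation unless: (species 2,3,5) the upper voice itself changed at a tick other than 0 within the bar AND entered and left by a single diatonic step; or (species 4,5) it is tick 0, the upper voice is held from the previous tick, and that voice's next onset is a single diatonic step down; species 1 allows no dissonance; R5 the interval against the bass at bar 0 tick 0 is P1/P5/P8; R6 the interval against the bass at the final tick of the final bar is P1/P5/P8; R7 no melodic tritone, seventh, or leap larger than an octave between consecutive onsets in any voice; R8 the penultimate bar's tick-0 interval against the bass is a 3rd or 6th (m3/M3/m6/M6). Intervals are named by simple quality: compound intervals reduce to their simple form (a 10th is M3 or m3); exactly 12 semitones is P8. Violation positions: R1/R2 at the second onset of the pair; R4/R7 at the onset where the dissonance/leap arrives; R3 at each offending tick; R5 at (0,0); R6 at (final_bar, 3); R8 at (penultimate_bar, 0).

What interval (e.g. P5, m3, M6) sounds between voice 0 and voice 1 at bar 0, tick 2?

voice 0=A3 voice 1=A4 -> P8

P8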